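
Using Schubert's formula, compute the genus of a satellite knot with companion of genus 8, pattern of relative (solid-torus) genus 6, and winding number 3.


Schubert: g(satellite) = g_rel(pattern) + |winding| * g(companion),
where g_rel(pattern) is the genus of the pattern relative to the solid torus.
= 6 + 3 * 8
= 6 + 24 = 30

30


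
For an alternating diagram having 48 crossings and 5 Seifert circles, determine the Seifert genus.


For alternating knots, g = (c - s + 1)/2.
= (48 - 5 + 1)/2
= 44/2 = 22

22


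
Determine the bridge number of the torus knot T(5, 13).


The bridge number of T(p,q) is min(p,q).
min(5, 13) = 5

5


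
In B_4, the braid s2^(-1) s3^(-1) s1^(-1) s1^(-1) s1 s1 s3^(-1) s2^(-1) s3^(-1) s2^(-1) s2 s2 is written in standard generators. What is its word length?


The word length counts the number of generators (including inverses).
Listing each generator: s2^(-1), s3^(-1), s1^(-1), s1^(-1), s1, s1, s3^(-1), s2^(-1), s3^(-1), s2^(-1), s2, s2
There are 12 generators in this braid word.

12


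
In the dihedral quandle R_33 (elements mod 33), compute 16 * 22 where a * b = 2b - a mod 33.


16 * 22 = 2*22 - 16 mod 33
= 44 - 16 mod 33
= 28 mod 33 = 28

28


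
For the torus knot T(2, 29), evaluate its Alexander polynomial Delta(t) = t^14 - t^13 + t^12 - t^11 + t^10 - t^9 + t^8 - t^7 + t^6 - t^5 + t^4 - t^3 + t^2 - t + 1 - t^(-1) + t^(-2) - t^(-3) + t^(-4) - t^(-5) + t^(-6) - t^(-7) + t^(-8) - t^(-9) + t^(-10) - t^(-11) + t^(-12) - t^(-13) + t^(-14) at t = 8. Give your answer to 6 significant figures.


Substituting t = 8 into Delta(t) = t^14 - t^13 + t^12 - t^11 + t^10 - t^9 + t^8 - t^7 + t^6 - t^5 + t^4 - t^3 + t^2 - t + 1 - t^(-1) + t^(-2) - t^(-3) + t^(-4) - t^(-5) + t^(-6) - t^(-7) + t^(-8) - t^(-9) + t^(-10) - t^(-11) + t^(-12) - t^(-13) + t^(-14):
Term values: (4398046511104) + (-549755813888) + (68719476736) + (-8589934592) + (1073741824) + (-134217728) + (16777216) + (-2097152) + (262144) + (-32768) + (4096) + (-512) + (64) + (-8) + (1) + (-0.125) + (0.015625) + (-0.00195312) + (0.000244141) + (-3.05176e-05) + (3.8147e-06) + (-4.76837e-07) + (5.96046e-08) + (-7.45058e-09) + (9.31323e-10) + (-1.16415e-10) + (1.45519e-11) + (-1.81899e-12) + (2.27374e-13)
Sum = 3.909374677e+12
Rounded to 6 significant figures: 3.90937e+12

3.90937e+12


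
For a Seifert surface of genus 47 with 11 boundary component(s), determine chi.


chi = 2 - 2g - b
= 2 - 2*47 - 11
= 2 - 94 - 11 = -103

-103


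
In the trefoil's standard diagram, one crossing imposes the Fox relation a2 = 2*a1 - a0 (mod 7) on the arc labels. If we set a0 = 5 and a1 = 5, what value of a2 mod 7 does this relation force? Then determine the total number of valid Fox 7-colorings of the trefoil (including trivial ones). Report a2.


Step 1: Apply the given crossing relation 2*a1 - a0 - a2 = 0 (mod 7).
  a2 = 2*a1 - a0 mod 7
  a2 = 2*5 - 5 mod 7
  a2 = 10 - 5 mod 7
  a2 = 5 mod 7 = 5
Step 2: The trefoil has determinant 3.
  Number of Fox p-colorings (p prime) is p^2 if p = 3, else p.
  Since 7 does not divide 3, only trivial (constant) colorings exist.
  (Here a0 = a1 = a2 = 5, the constant coloring, which is valid.)
  Total colorings = 7
Step 3: a2 = 5, total Fox 7-colorings = 7

5


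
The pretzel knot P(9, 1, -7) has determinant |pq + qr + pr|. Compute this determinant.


Step 1: Compute pq + qr + pr.
pq = 9*1 = 9
qr = 1*(-7) = -7
pr = 9*(-7) = -63
pq + qr + pr = 9 + (-7) + (-63) = -61
Step 2: Take absolute value.
det(P(9,1,-7)) = |-61| = 61

61


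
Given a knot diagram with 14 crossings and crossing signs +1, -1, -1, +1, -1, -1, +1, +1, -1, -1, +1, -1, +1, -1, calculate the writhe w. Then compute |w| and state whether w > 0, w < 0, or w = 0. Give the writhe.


Step 1: Count positive crossings (+1).
Positive crossings: 6
Step 2: Count negative crossings (-1).
Negative crossings: 8
Step 3: Writhe = (positive) - (negative)
w = 6 - 8 = -2
Step 4: |w| = 2, and w is negative

-2


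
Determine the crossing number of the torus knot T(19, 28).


For a torus knot T(p, q) with gcd(p,q)=1,
the crossing number is min(p*(q-1), q*(p-1)).
p*(q-1) = 19*27 = 513
q*(p-1) = 28*18 = 504
min(513, 504) = 504

504


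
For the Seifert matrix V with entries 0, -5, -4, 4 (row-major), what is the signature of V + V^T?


Step 1: V + V^T = [[0, -9], [-9, 8]]
Step 2: trace = 8, det = -81
Step 3: Discriminant = 8^2 - 4*(-81) = 388
Step 4: Eigenvalues: 13.8489, -5.84886
Step 5: Signature = (# positive eigenvalues) - (# negative eigenvalues) = 0

0


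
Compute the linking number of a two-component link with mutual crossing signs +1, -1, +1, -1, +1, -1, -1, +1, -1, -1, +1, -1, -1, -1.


Step 1: Count positive crossings: 5
Step 2: Count negative crossings: 9
Step 3: Sum of signs = 5 - 9 = -4
Step 4: Linking number = sum/2 = -4/2 = -2

-2


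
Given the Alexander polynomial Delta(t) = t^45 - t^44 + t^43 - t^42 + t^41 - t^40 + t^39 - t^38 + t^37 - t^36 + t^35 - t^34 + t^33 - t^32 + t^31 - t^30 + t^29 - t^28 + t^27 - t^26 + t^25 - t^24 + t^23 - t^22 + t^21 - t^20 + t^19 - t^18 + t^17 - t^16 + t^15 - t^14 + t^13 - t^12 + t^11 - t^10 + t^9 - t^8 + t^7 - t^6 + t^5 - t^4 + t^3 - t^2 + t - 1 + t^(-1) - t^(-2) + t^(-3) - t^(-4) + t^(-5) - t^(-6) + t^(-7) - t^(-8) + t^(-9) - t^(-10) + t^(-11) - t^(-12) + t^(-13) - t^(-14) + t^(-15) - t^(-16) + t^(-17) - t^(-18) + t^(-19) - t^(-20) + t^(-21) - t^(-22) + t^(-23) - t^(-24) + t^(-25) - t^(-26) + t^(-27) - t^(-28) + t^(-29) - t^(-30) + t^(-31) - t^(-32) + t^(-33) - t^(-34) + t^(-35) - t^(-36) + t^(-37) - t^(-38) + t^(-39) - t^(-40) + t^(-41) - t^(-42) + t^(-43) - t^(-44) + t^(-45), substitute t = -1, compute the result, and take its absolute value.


Step 1: The polynomial has 91 terms with alternating signs, exponents from 45 down to -45.
Step 2: Substitute t = -1. The i-th term has coefficient (-1)^i and exponent (m-i),
  so its value is (-1)^i * (-1)^(m-i) = (-1)^m = -1 for every i.
Step 3: All 91 terms equal -1, so Delta(-1) = 91 * (-1) = -91
Step 4: |Delta(-1)| = 91

91


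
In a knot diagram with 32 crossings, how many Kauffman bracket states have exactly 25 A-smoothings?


We choose which 25 of 32 crossings get A-smoothings.
C(32, 25) = 32! / (25! * 7!)
= 3365856

3365856


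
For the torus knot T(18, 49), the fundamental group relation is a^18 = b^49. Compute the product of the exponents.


The relation is a^18 = b^49.
Product of exponents = 18 * 49
= 882

882


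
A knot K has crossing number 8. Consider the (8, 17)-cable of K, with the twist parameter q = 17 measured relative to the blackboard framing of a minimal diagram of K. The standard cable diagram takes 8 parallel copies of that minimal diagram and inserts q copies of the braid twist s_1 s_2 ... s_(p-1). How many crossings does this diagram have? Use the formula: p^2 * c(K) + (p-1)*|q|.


Step 1: Each of the c(K) crossings of the companion diagram becomes p*p = p^2 crossings among the p parallel strands, and each of the |q| twists s_1 s_2 ... s_(p-1) adds (p-1) crossings.
  Crossings = p^2 * c(K) + (p-1)*|q|
Step 2: = 8^2 * 8 + (8-1)*17
Step 3: = 64*8 + 7*17
Step 4: = 512 + 119 = 631

631


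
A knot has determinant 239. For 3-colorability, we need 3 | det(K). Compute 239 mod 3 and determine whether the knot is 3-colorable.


Step 1: A knot is p-colorable if and only if p divides its determinant.
Step 2: Compute 239 mod 3.
239 = 79 * 3 + 2
Step 3: 239 mod 3 = 2
Step 4: The knot is 3-colorable: no

2


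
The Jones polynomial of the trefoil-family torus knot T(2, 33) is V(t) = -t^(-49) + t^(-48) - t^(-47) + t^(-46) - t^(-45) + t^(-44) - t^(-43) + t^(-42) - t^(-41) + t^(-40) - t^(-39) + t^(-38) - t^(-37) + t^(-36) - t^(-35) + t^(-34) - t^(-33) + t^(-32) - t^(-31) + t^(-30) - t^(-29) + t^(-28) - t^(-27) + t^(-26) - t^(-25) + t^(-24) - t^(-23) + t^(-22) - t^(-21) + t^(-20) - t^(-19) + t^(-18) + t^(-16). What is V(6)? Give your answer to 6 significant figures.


Substituting t = 6 into V(t) = -t^(-49) + t^(-48) - t^(-47) + t^(-46) - t^(-45) + t^(-44) - t^(-43) + t^(-42) - t^(-41) + t^(-40) - t^(-39) + t^(-38) - t^(-37) + t^(-36) - t^(-35) + t^(-34) - t^(-33) + t^(-32) - t^(-31) + t^(-30) - t^(-29) + t^(-28) - t^(-27) + t^(-26) - t^(-25) + t^(-24) - t^(-23) + t^(-22) - t^(-21) + t^(-20) - t^(-19) + t^(-18) + t^(-16):
  (-)t^(-49) = -7.42316e-39
  (+)t^(-48) = 4.4539e-38
  (-)t^(-47) = -2.67234e-37
  (+)t^(-46) = 1.6034e-36
  (-)t^(-45) = -9.62041e-36
  (+)t^(-44) = 5.77225e-35
  (-)t^(-43) = -3.46335e-34
  (+)t^(-42) = 2.07801e-33
  (-)t^(-41) = -1.24681e-32
  (+)t^(-40) = 7.48083e-32
  (-)t^(-39) = -4.4885e-31
  (+)t^(-38) = 2.6931e-30
  (-)t^(-37) = -1.61586e-29
  (+)t^(-36) = 9.69516e-29
  (-)t^(-35) = -5.8171e-28
  (+)t^(-34) = 3.49026e-27
  (-)t^(-33) = -2.09415e-26
  (+)t^(-32) = 1.25649e-25
  (-)t^(-31) = -7.53896e-25
  (+)t^(-30) = 4.52337e-24
  (-)t^(-29) = -2.71402e-23
  (+)t^(-28) = 1.62841e-22
  (-)t^(-27) = -9.77049e-22
  (+)t^(-26) = 5.86229e-21
  (-)t^(-25) = -3.51738e-20
  (+)t^(-24) = 2.11043e-19
  (-)t^(-23) = -1.26626e-18
  (+)t^(-22) = 7.59753e-18
  (-)t^(-21) = -4.55852e-17
  (+)t^(-20) = 2.73511e-16
  (-)t^(-19) = -1.64107e-15
  (+)t^(-18) = 9.8464e-15
  (+)t^(-16) = 3.5447e-13
Sum = (-7.42316e-39) + (4.4539e-38) + (-2.67234e-37) + (1.6034e-36) + (-9.62041e-36) + (5.77225e-35) + (-3.46335e-34) + (2.07801e-33) + (-1.24681e-32) + (7.48083e-32) + (-4.4885e-31) + (2.6931e-30) + (-1.61586e-29) + (9.69516e-29) + (-5.8171e-28) + (3.49026e-27) + (-2.09415e-26) + (1.25649e-25) + (-7.53896e-25) + (4.52337e-24) + (-2.71402e-23) + (1.62841e-22) + (-9.77049e-22) + (5.86229e-21) + (-3.51738e-20) + (2.11043e-19) + (-1.26626e-18) + (7.59753e-18) + (-4.55852e-17) + (2.73511e-16) + (-1.64107e-15) + (9.8464e-15) + (3.5447e-13)
= 3.629101869e-13
Rounded to 6 significant figures: 3.6291e-13

3.6291e-13


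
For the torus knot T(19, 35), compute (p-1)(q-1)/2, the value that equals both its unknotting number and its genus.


For a torus knot T(p,q), both the unknotting number and genus equal (p-1)(q-1)/2.
= (19-1)(35-1)/2
= 18*34/2
= 612/2 = 306

306


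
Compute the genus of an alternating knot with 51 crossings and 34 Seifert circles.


For alternating knots, g = (c - s + 1)/2.
= (51 - 34 + 1)/2
= 18/2 = 9

9


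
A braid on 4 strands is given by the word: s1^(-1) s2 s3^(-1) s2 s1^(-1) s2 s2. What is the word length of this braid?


The word length counts the number of generators (including inverses).
Listing each generator: s1^(-1), s2, s3^(-1), s2, s1^(-1), s2, s2
There are 7 generators in this braid word.

7


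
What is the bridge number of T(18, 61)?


The bridge number of T(p,q) is min(p,q).
min(18, 61) = 18

18


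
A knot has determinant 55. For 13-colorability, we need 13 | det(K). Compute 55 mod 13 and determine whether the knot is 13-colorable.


Step 1: A knot is p-colorable if and only if p divides its determinant.
Step 2: Compute 55 mod 13.
55 = 4 * 13 + 3
Step 3: 55 mod 13 = 3
Step 4: The knot is 13-colorable: no

3


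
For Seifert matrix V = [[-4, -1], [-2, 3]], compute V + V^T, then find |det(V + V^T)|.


Step 1: Form V + V^T where V = [[-4, -1], [-2, 3]]
  V^T = [[-4, -2], [-1, 3]]
  V + V^T = [[-8, -3], [-3, 6]]
Step 2: det(V + V^T) = (-8)*6 - (-3)*(-3)
  = -48 - 9 = -57
Step 3: Knot determinant = |det(V + V^T)| = |-57| = 57

57


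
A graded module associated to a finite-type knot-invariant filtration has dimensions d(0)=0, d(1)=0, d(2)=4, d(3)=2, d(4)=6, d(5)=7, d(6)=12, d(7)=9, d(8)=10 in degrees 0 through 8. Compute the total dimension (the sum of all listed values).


Total dimension = d(0) + d(1) + ... + d(8)
= 0 + 0 + 4 + 2 + 6 + 7 + 12 + 9 + 10
= 50

50


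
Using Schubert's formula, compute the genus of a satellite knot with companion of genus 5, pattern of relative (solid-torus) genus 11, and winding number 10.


Schubert: g(satellite) = g_rel(pattern) + |winding| * g(companion),
where g_rel(pattern) is the genus of the pattern relative to the solid torus.
= 11 + 10 * 5
= 11 + 50 = 61

61


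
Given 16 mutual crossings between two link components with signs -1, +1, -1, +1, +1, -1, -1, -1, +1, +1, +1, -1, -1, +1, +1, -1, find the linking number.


Step 1: Count positive crossings: 8
Step 2: Count negative crossings: 8
Step 3: Sum of signs = 8 - 8 = 0
Step 4: Linking number = sum/2 = 0/2 = 0

0


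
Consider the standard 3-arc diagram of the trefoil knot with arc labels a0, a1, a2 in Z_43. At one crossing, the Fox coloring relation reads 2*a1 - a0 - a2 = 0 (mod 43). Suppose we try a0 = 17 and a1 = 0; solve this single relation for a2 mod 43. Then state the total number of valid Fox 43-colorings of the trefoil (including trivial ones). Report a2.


Step 1: Apply the given crossing relation 2*a1 - a0 - a2 = 0 (mod 43).
  a2 = 2*a1 - a0 mod 43
  a2 = 2*0 - 17 mod 43
  a2 = 0 - 17 mod 43
  a2 = -17 mod 43 = 26
Step 2: The trefoil has determinant 3.
  Number of Fox p-colorings (p prime) is p^2 if p = 3, else p.
  Since 43 does not divide 3, only trivial (constant) colorings exist.
  (So the trial a0 = 17, a1 = 0 with a0 != a1 does NOT extend to a valid coloring of the whole trefoil: the other two crossing relations require 3*(a1 - a0) = 0 (mod 43), which fails.)
  Total colorings = 43
Step 3: a2 = 26, total Fox 43-colorings = 43

26


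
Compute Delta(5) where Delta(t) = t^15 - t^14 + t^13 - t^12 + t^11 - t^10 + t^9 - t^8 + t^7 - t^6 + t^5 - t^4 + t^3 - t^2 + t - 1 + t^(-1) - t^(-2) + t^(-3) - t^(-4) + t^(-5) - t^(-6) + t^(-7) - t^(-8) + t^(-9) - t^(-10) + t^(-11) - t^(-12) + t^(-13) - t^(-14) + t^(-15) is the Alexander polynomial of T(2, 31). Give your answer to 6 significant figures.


Substituting t = 5 into Delta(t) = t^15 - t^14 + t^13 - t^12 + t^11 - t^10 + t^9 - t^8 + t^7 - t^6 + t^5 - t^4 + t^3 - t^2 + t - 1 + t^(-1) - t^(-2) + t^(-3) - t^(-4) + t^(-5) - t^(-6) + t^(-7) - t^(-8) + t^(-9) - t^(-10) + t^(-11) - t^(-12) + t^(-13) - t^(-14) + t^(-15):
Term values: (30517578125) + (-6103515625) + (1220703125) + (-244140625) + (48828125) + (-9765625) + (1953125) + (-390625) + (78125) + (-15625) + (3125) + (-625) + (125) + (-25) + (5) + (-1) + (0.2) + (-0.04) + (0.008) + (-0.0016) + (0.00032) + (-6.4e-05) + (1.28e-05) + (-2.56e-06) + (5.12e-07) + (-1.024e-07) + (2.048e-08) + (-4.096e-09) + (8.192e-10) + (-1.6384e-10) + (3.2768e-11)
Sum = 2.54313151e+10
Rounded to 6 significant figures: 2.54313e+10

2.54313e+10


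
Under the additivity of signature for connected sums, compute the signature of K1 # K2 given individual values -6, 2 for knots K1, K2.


The signature is additive under connected sum.
signature(K1 # K2) = (-6) + (2)
= -4

-4


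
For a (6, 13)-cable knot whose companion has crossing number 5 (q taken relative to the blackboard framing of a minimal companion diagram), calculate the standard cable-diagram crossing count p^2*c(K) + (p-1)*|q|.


Step 1: Each of the c(K) crossings of the companion diagram becomes p*p = p^2 crossings among the p parallel strands, and each of the |q| twists s_1 s_2 ... s_(p-1) adds (p-1) crossings.
  Crossings = p^2 * c(K) + (p-1)*|q|
Step 2: = 6^2 * 5 + (6-1)*13
Step 3: = 36*5 + 5*13
Step 4: = 180 + 65 = 245

245


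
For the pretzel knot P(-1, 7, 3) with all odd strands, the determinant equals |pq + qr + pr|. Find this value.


Step 1: Compute pq + qr + pr.
pq = (-1)*7 = -7
qr = 7*3 = 21
pr = (-1)*3 = -3
pq + qr + pr = -7 + 21 + (-3) = 11
Step 2: Take absolute value.
det(P(-1,7,3)) = |11| = 11

11


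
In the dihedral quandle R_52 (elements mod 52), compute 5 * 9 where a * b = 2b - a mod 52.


5 * 9 = 2*9 - 5 mod 52
= 18 - 5 mod 52
= 13 mod 52 = 13

13


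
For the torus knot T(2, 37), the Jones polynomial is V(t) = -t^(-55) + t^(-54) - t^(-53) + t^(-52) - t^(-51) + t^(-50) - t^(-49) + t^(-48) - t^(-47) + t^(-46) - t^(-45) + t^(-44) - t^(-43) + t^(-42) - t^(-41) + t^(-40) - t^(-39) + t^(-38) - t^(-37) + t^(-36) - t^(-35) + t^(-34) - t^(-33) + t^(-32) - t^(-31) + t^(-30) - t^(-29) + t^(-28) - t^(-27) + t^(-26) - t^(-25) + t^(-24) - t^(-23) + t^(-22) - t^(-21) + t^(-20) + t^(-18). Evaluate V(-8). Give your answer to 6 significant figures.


Substituting t = -8 into V(t) = -t^(-55) + t^(-54) - t^(-53) + t^(-52) - t^(-51) + t^(-50) - t^(-49) + t^(-48) - t^(-47) + t^(-46) - t^(-45) + t^(-44) - t^(-43) + t^(-42) - t^(-41) + t^(-40) - t^(-39) + t^(-38) - t^(-37) + t^(-36) - t^(-35) + t^(-34) - t^(-33) + t^(-32) - t^(-31) + t^(-30) - t^(-29) + t^(-28) - t^(-27) + t^(-26) - t^(-25) + t^(-24) - t^(-23) + t^(-22) - t^(-21) + t^(-20) + t^(-18):
  (-)t^(-55) = 2.13821e-50
  (+)t^(-54) = 1.71057e-49
  (-)t^(-53) = 1.36846e-48
  (+)t^(-52) = 1.09476e-47
  (-)t^(-51) = 8.75812e-47
  (+)t^(-50) = 7.00649e-46
  (-)t^(-49) = 5.60519e-45
  (+)t^(-48) = 4.48416e-44
  (-)t^(-47) = 3.58732e-43
  (+)t^(-46) = 2.86986e-42
  (-)t^(-45) = 2.29589e-41
  (+)t^(-44) = 1.83671e-40
  (-)t^(-43) = 1.46937e-39
  (+)t^(-42) = 1.17549e-38
  (-)t^(-41) = 9.40395e-38
  (+)t^(-40) = 7.52316e-37
  (-)t^(-39) = 6.01853e-36
  (+)t^(-38) = 4.81482e-35
  (-)t^(-37) = 3.85186e-34
  (+)t^(-36) = 3.08149e-33
  (-)t^(-35) = 2.46519e-32
  (+)t^(-34) = 1.97215e-31
  (-)t^(-33) = 1.57772e-30
  (+)t^(-32) = 1.26218e-29
  (-)t^(-31) = 1.00974e-28
  (+)t^(-30) = 8.07794e-28
  (-)t^(-29) = 6.46235e-27
  (+)t^(-28) = 5.16988e-26
  (-)t^(-27) = 4.1359e-25
  (+)t^(-26) = 3.30872e-24
  (-)t^(-25) = 2.64698e-23
  (+)t^(-24) = 2.11758e-22
  (-)t^(-23) = 1.69407e-21
  (+)t^(-22) = 1.35525e-20
  (-)t^(-21) = 1.0842e-19
  (+)t^(-20) = 8.67362e-19
  (+)t^(-18) = 5.55112e-17
Sum = (2.13821e-50) + (1.71057e-49) + (1.36846e-48) + (1.09476e-47) + (8.75812e-47) + (7.00649e-46) + (5.60519e-45) + (4.48416e-44) + (3.58732e-43) + (2.86986e-42) + (2.29589e-41) + (1.83671e-40) + (1.46937e-39) + (1.17549e-38) + (9.40395e-38) + (7.52316e-37) + (6.01853e-36) + (4.81482e-35) + (3.85186e-34) + (3.08149e-33) + (2.46519e-32) + (1.97215e-31) + (1.57772e-30) + (1.26218e-29) + (1.00974e-28) + (8.07794e-28) + (6.46235e-27) + (5.16988e-26) + (4.1359e-25) + (3.30872e-24) + (2.64698e-23) + (2.11758e-22) + (1.69407e-21) + (1.35525e-20) + (1.0842e-19) + (8.67362e-19) + (5.55112e-17)
= 5.650242179e-17
Rounded to 6 significant figures: 5.65024e-17

5.65024e-17


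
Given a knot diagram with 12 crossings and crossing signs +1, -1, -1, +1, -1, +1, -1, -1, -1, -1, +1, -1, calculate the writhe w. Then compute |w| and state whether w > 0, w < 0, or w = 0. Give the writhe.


Step 1: Count positive crossings (+1).
Positive crossings: 4
Step 2: Count negative crossings (-1).
Negative crossings: 8
Step 3: Writhe = (positive) - (negative)
w = 4 - 8 = -4
Step 4: |w| = 4, and w is negative

-4


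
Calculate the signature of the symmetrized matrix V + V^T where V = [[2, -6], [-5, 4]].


Step 1: V + V^T = [[4, -11], [-11, 8]]
Step 2: trace = 12, det = -89
Step 3: Discriminant = 12^2 - 4*(-89) = 500
Step 4: Eigenvalues: 17.1803, -5.18034
Step 5: Signature = (# positive eigenvalues) - (# negative eigenvalues) = 0

0


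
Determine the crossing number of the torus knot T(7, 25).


For a torus knot T(p, q) with gcd(p,q)=1,
the crossing number is min(p*(q-1), q*(p-1)).
p*(q-1) = 7*24 = 168
q*(p-1) = 25*6 = 150
min(168, 150) = 150

150


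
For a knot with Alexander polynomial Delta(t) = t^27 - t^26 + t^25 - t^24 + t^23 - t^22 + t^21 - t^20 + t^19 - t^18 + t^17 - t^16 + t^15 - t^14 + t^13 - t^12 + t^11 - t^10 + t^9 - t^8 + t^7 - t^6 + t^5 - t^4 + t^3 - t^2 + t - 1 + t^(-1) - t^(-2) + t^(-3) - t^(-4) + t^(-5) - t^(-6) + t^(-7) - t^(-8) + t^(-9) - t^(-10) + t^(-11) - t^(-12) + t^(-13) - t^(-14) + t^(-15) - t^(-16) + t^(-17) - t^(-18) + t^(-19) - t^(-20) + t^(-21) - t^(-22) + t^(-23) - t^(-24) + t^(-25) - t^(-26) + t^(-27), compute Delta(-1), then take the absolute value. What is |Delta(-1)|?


Step 1: The polynomial has 55 terms with alternating signs, exponents from 27 down to -27.
Step 2: Substitute t = -1. The i-th term has coefficient (-1)^i and exponent (m-i),
  so its value is (-1)^i * (-1)^(m-i) = (-1)^m = -1 for every i.
Step 3: All 55 terms equal -1, so Delta(-1) = 55 * (-1) = -55
Step 4: |Delta(-1)| = 55

55


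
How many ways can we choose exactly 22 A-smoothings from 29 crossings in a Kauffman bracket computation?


We choose which 22 of 29 crossings get A-smoothings.
C(29, 22) = 29! / (22! * 7!)
= 1560780

1560780


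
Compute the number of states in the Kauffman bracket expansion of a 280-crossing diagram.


Each crossing contributes 2 choices (A-smoothing or B-smoothing).
Total states = 2^280 = 1942668892225729070919461906823518906642406839052139521251812409738904285205208498176

1942668892225729070919461906823518906642406839052139521251812409738904285205208498176


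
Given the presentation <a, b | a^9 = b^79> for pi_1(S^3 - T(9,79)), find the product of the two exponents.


The relation is a^9 = b^79.
Product of exponents = 9 * 79
= 711

711


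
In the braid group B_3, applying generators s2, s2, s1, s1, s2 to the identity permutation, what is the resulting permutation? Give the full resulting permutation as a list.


Starting with identity [1, 2, 3].
Apply generators in sequence:
  After s2: [1, 3, 2]
  After s2: [1, 2, 3]
  After s1: [2, 1, 3]
  After s1: [1, 2, 3]
  After s2: [1, 3, 2]
Final permutation: [1, 3, 2]

[1, 3, 2]


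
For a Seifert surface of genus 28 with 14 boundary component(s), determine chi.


chi = 2 - 2g - b
= 2 - 2*28 - 14
= 2 - 56 - 14 = -68

-68


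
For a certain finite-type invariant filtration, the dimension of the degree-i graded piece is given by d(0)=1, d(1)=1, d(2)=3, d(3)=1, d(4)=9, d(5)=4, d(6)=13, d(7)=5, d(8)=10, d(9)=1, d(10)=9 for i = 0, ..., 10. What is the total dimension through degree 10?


Total dimension = d(0) + d(1) + ... + d(10)
= 1 + 1 + 3 + 1 + 9 + 4 + 13 + 5 + 10 + 1 + 9
= 57

57


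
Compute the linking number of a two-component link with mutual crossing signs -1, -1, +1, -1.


Step 1: Count positive crossings: 1
Step 2: Count negative crossings: 3
Step 3: Sum of signs = 1 - 3 = -2
Step 4: Linking number = sum/2 = -2/2 = -1

-1


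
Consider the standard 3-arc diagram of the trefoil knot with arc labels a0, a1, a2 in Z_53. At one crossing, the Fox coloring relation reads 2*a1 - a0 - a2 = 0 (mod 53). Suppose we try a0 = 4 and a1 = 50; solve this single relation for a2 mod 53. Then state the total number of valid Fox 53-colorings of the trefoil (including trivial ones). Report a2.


Step 1: Apply the given crossing relation 2*a1 - a0 - a2 = 0 (mod 53).
  a2 = 2*a1 - a0 mod 53
  a2 = 2*50 - 4 mod 53
  a2 = 100 - 4 mod 53
  a2 = 96 mod 53 = 43
Step 2: The trefoil has determinant 3.
  Number of Fox p-colorings (p prime) is p^2 if p = 3, else p.
  Since 53 does not divide 3, only trivial (constant) colorings exist.
  (So the trial a0 = 4, a1 = 50 with a0 != a1 does NOT extend to a valid coloring of the whole trefoil: the other two crossing relations require 3*(a1 - a0) = 0 (mod 53), which fails.)
  Total colorings = 53
Step 3: a2 = 43, total Fox 53-colorings = 53

43


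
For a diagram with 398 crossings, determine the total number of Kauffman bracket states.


Each crossing contributes 2 choices (A-smoothing or B-smoothing).
Total states = 2^398 = 645562469521727147413979793000752968582426448207305878207664839135161905504210298657411338320034457858975792993186873344

645562469521727147413979793000752968582426448207305878207664839135161905504210298657411338320034457858975792993186873344


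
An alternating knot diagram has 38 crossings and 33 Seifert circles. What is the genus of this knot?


For alternating knots, g = (c - s + 1)/2.
= (38 - 33 + 1)/2
= 6/2 = 3

3


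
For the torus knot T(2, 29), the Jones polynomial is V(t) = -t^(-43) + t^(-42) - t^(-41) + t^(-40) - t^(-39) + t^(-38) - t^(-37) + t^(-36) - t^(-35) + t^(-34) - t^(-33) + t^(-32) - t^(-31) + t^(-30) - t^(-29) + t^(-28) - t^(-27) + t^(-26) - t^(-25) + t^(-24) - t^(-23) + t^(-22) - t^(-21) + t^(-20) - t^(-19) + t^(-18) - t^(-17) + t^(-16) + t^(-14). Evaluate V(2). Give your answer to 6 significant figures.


Substituting t = 2 into V(t) = -t^(-43) + t^(-42) - t^(-41) + t^(-40) - t^(-39) + t^(-38) - t^(-37) + t^(-36) - t^(-35) + t^(-34) - t^(-33) + t^(-32) - t^(-31) + t^(-30) - t^(-29) + t^(-28) - t^(-27) + t^(-26) - t^(-25) + t^(-24) - t^(-23) + t^(-22) - t^(-21) + t^(-20) - t^(-19) + t^(-18) - t^(-17) + t^(-16) + t^(-14):
  (-)t^(-43) = -1.13687e-13
  (+)t^(-42) = 2.27374e-13
  (-)t^(-41) = -4.54747e-13
  (+)t^(-40) = 9.09495e-13
  (-)t^(-39) = -1.81899e-12
  (+)t^(-38) = 3.63798e-12
  (-)t^(-37) = -7.27596e-12
  (+)t^(-36) = 1.45519e-11
  (-)t^(-35) = -2.91038e-11
  (+)t^(-34) = 5.82077e-11
  (-)t^(-33) = -1.16415e-10
  (+)t^(-32) = 2.32831e-10
  (-)t^(-31) = -4.65661e-10
  (+)t^(-30) = 9.31323e-10
  (-)t^(-29) = -1.86265e-09
  (+)t^(-28) = 3.72529e-09
  (-)t^(-27) = -7.45058e-09
  (+)t^(-26) = 1.49012e-08
  (-)t^(-25) = -2.98023e-08
  (+)t^(-24) = 5.96046e-08
  (-)t^(-23) = -1.19209e-07
  (+)t^(-22) = 2.38419e-07
  (-)t^(-21) = -4.76837e-07
  (+)t^(-20) = 9.53674e-07
  (-)t^(-19) = -1.90735e-06
  (+)t^(-18) = 3.8147e-06
  (-)t^(-17) = -7.62939e-06
  (+)t^(-16) = 1.52588e-05
  (+)t^(-14) = 6.10352e-05
Sum = (-1.13687e-13) + (2.27374e-13) + (-4.54747e-13) + (9.09495e-13) + (-1.81899e-12) + (3.63798e-12) + (-7.27596e-12) + (1.45519e-11) + (-2.91038e-11) + (5.82077e-11) + (-1.16415e-10) + (2.32831e-10) + (-4.65661e-10) + (9.31323e-10) + (-1.86265e-09) + (3.72529e-09) + (-7.45058e-09) + (1.49012e-08) + (-2.98023e-08) + (5.96046e-08) + (-1.19209e-07) + (2.38419e-07) + (-4.76837e-07) + (9.53674e-07) + (-1.90735e-06) + (3.8147e-06) + (-7.62939e-06) + (1.52588e-05) + (6.10352e-05)
= 7.120768225e-05
Rounded to 6 significant figures: 7.12077e-05

7.12077e-05


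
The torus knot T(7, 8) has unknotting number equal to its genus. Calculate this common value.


For a torus knot T(p,q), both the unknotting number and genus equal (p-1)(q-1)/2.
= (7-1)(8-1)/2
= 6*7/2
= 42/2 = 21

21


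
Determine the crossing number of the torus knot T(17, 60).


For a torus knot T(p, q) with gcd(p,q)=1,
the crossing number is min(p*(q-1), q*(p-1)).
p*(q-1) = 17*59 = 1003
q*(p-1) = 60*16 = 960
min(1003, 960) = 960

960


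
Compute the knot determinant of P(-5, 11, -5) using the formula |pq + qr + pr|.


Step 1: Compute pq + qr + pr.
pq = (-5)*11 = -55
qr = 11*(-5) = -55
pr = (-5)*(-5) = 25
pq + qr + pr = -55 + (-55) + 25 = -85
Step 2: Take absolute value.
det(P(-5,11,-5)) = |-85| = 85

85


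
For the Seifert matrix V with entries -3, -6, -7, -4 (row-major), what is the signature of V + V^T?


Step 1: V + V^T = [[-6, -13], [-13, -8]]
Step 2: trace = -14, det = -121
Step 3: Discriminant = (-14)^2 - 4*(-121) = 680
Step 4: Eigenvalues: 6.0384, -20.0384
Step 5: Signature = (# positive eigenvalues) - (# negative eigenvalues) = 0

0


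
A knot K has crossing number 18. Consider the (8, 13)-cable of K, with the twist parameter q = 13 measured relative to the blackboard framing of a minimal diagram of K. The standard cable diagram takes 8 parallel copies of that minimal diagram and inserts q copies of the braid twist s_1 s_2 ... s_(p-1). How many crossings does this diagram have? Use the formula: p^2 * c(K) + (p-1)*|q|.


Step 1: Each of the c(K) crossings of the companion diagram becomes p*p = p^2 crossings among the p parallel strands, and each of the |q| twists s_1 s_2 ... s_(p-1) adds (p-1) crossings.
  Crossings = p^2 * c(K) + (p-1)*|q|
Step 2: = 8^2 * 18 + (8-1)*13
Step 3: = 64*18 + 7*13
Step 4: = 1152 + 91 = 1243

1243


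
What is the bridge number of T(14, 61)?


The bridge number of T(p,q) is min(p,q).
min(14, 61) = 14

14


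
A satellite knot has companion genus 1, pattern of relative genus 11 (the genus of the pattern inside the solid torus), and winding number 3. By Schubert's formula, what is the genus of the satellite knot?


Schubert: g(satellite) = g_rel(pattern) + |winding| * g(companion),
where g_rel(pattern) is the genus of the pattern relative to the solid torus.
= 11 + 3 * 1
= 11 + 3 = 14

14


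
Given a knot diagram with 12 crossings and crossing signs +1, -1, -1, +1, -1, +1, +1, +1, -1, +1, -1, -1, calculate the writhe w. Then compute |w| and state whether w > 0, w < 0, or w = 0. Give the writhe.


Step 1: Count positive crossings (+1).
Positive crossings: 6
Step 2: Count negative crossings (-1).
Negative crossings: 6
Step 3: Writhe = (positive) - (negative)
w = 6 - 6 = 0
Step 4: |w| = 0, and w is zero

0


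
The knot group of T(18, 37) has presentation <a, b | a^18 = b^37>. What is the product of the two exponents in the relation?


The relation is a^18 = b^37.
Product of exponents = 18 * 37
= 666

666


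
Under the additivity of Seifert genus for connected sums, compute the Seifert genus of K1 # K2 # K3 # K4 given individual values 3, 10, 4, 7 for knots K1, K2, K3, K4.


The Seifert genus is additive under connected sum.
Seifert genus(K1 # K2 # K3 # K4) = (3) + (10) + (4) + (7)
= 24

24


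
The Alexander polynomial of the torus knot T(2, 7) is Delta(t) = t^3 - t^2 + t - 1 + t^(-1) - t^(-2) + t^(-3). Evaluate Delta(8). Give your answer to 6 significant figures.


Substituting t = 8 into Delta(t) = t^3 - t^2 + t - 1 + t^(-1) - t^(-2) + t^(-3):
Term values: (512) + (-64) + (8) + (-1) + (0.125) + (-0.015625) + (0.00195312)
Sum = 455.1113281
Rounded to 6 significant figures: 455.111

455.111


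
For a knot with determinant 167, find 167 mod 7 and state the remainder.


Step 1: A knot is p-colorable if and only if p divides its determinant.
Step 2: Compute 167 mod 7.
167 = 23 * 7 + 6
Step 3: 167 mod 7 = 6
Step 4: The knot is 7-colorable: no

6


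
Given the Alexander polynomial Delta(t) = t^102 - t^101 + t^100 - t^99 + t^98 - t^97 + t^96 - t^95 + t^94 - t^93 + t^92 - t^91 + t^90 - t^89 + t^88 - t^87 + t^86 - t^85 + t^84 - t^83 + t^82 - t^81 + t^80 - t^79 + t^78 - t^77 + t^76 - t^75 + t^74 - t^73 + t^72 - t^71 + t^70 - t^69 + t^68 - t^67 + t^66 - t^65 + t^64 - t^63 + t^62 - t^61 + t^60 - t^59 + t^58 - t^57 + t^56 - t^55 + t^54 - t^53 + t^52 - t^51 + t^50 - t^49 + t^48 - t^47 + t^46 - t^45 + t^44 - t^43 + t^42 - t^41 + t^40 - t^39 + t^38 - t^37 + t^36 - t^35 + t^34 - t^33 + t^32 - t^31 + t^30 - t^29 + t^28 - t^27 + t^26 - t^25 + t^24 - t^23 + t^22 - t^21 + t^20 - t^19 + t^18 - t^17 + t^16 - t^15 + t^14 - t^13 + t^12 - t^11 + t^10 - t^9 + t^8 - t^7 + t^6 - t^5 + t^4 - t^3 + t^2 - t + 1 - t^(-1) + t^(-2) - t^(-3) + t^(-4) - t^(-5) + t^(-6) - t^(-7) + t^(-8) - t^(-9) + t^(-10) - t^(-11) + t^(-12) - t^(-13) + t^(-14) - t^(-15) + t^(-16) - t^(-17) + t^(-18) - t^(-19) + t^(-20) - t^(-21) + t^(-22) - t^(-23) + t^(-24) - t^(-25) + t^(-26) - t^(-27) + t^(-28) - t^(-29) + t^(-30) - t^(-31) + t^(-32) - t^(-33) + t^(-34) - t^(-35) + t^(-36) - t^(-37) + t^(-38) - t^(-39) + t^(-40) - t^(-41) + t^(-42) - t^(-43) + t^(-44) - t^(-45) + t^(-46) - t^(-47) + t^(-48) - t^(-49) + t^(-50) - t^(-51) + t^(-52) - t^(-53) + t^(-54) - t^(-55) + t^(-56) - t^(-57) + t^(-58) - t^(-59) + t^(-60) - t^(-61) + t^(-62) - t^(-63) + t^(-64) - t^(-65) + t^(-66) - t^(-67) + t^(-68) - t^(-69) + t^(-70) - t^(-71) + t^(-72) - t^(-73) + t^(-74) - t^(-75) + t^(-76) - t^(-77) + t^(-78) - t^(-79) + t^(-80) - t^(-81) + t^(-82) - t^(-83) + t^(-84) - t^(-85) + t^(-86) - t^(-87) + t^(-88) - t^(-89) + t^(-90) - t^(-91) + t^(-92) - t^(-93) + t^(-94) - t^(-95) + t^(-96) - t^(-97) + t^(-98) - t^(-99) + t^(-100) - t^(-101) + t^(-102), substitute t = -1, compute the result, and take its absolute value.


Step 1: The polynomial has 205 terms with alternating signs, exponents from 102 down to -102.
Step 2: Substitute t = -1. The i-th term has coefficient (-1)^i and exponent (m-i),
  so its value is (-1)^i * (-1)^(m-i) = (-1)^m = 1 for every i.
Step 3: All 205 terms equal 1, so Delta(-1) = 205 * (1) = 205
Step 4: |Delta(-1)| = 205

205


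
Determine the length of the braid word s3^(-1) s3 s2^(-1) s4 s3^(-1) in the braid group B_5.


The word length counts the number of generators (including inverses).
Listing each generator: s3^(-1), s3, s2^(-1), s4, s3^(-1)
There are 5 generators in this braid word.

5


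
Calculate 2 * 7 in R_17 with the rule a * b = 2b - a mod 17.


2 * 7 = 2*7 - 2 mod 17
= 14 - 2 mod 17
= 12 mod 17 = 12

12


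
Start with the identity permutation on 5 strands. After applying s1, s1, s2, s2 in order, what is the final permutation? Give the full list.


Starting with identity [1, 2, 3, 4, 5].
Apply generators in sequence:
  After s1: [2, 1, 3, 4, 5]
  After s1: [1, 2, 3, 4, 5]
  After s2: [1, 3, 2, 4, 5]
  After s2: [1, 2, 3, 4, 5]
Final permutation: [1, 2, 3, 4, 5]

[1, 2, 3, 4, 5]


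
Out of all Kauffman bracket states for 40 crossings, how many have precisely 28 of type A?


We choose which 28 of 40 crossings get A-smoothings.
C(40, 28) = 40! / (28! * 12!)
= 5586853480

5586853480


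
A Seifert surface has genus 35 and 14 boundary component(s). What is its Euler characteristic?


chi = 2 - 2g - b
= 2 - 2*35 - 14
= 2 - 70 - 14 = -82

-82


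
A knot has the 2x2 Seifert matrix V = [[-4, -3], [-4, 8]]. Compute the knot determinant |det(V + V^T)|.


Step 1: Form V + V^T where V = [[-4, -3], [-4, 8]]
  V^T = [[-4, -4], [-3, 8]]
  V + V^T = [[-8, -7], [-7, 16]]
Step 2: det(V + V^T) = (-8)*16 - (-7)*(-7)
  = -128 - 49 = -177
Step 3: Knot determinant = |det(V + V^T)| = |-177| = 177

177


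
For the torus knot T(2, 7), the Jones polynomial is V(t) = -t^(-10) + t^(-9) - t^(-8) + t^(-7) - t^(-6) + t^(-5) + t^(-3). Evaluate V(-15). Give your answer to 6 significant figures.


Substituting t = -15 into V(t) = -t^(-10) + t^(-9) - t^(-8) + t^(-7) - t^(-6) + t^(-5) + t^(-3):
  (-)t^(-10) = -1.73415e-12
  (+)t^(-9) = -2.60123e-11
  (-)t^(-8) = -3.90184e-10
  (+)t^(-7) = -5.85277e-09
  (-)t^(-6) = -8.77915e-08
  (+)t^(-5) = -1.31687e-06
  (+)t^(-3) = -0.000296296
Sum = (-1.73415e-12) + (-2.60123e-11) + (-3.90184e-10) + (-5.85277e-09) + (-8.77915e-08) + (-1.31687e-06) + (-0.000296296)
= -0.0002977072309
Rounded to 6 significant figures: -0.000297707

-0.000297707


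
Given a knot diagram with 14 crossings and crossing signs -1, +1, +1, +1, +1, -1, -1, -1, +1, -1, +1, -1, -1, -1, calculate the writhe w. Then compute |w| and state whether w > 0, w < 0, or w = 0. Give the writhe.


Step 1: Count positive crossings (+1).
Positive crossings: 6
Step 2: Count negative crossings (-1).
Negative crossings: 8
Step 3: Writhe = (positive) - (negative)
w = 6 - 8 = -2
Step 4: |w| = 2, and w is negative

-2


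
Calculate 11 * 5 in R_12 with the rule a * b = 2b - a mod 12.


11 * 5 = 2*5 - 11 mod 12
= 10 - 11 mod 12
= -1 mod 12 = 11

11


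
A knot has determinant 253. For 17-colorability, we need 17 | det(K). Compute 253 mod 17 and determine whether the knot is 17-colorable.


Step 1: A knot is p-colorable if and only if p divides its determinant.
Step 2: Compute 253 mod 17.
253 = 14 * 17 + 15
Step 3: 253 mod 17 = 15
Step 4: The knot is 17-colorable: no

15


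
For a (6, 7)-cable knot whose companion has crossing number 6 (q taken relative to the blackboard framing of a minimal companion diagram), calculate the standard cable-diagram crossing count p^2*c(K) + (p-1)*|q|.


Step 1: Each of the c(K) crossings of the companion diagram becomes p*p = p^2 crossings among the p parallel strands, and each of the |q| twists s_1 s_2 ... s_(p-1) adds (p-1) crossings.
  Crossings = p^2 * c(K) + (p-1)*|q|
Step 2: = 6^2 * 6 + (6-1)*7
Step 3: = 36*6 + 5*7
Step 4: = 216 + 35 = 251

251


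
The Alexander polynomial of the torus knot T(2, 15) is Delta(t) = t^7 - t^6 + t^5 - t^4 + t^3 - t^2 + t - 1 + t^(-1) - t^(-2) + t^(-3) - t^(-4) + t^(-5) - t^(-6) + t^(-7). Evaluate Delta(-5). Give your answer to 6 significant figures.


Substituting t = -5 into Delta(t) = t^7 - t^6 + t^5 - t^4 + t^3 - t^2 + t - 1 + t^(-1) - t^(-2) + t^(-3) - t^(-4) + t^(-5) - t^(-6) + t^(-7):
Term values: (-78125) + (-15625) + (-3125) + (-625) + (-125) + (-25) + (-5) + (-1) + (-0.2) + (-0.04) + (-0.008) + (-0.0016) + (-0.00032) + (-6.4e-05) + (-1.28e-05)
Sum = -97656.25
Rounded to 6 significant figures: -97656.2

-97656.2


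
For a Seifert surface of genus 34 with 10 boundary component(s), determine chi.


chi = 2 - 2g - b
= 2 - 2*34 - 10
= 2 - 68 - 10 = -76

-76


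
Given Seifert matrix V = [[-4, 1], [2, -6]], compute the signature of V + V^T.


Step 1: V + V^T = [[-8, 3], [3, -12]]
Step 2: trace = -20, det = 87
Step 3: Discriminant = (-20)^2 - 4*87 = 52
Step 4: Eigenvalues: -6.39445, -13.6056
Step 5: Signature = (# positive eigenvalues) - (# negative eigenvalues) = -2

-2


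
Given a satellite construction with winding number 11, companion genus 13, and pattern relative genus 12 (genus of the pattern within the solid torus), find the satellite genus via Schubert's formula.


Schubert: g(satellite) = g_rel(pattern) + |winding| * g(companion),
where g_rel(pattern) is the genus of the pattern relative to the solid torus.
= 12 + 11 * 13
= 12 + 143 = 155

155


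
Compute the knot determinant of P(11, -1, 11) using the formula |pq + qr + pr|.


Step 1: Compute pq + qr + pr.
pq = 11*(-1) = -11
qr = (-1)*11 = -11
pr = 11*11 = 121
pq + qr + pr = -11 + (-11) + 121 = 99
Step 2: Take absolute value.
det(P(11,-1,11)) = |99| = 99

99


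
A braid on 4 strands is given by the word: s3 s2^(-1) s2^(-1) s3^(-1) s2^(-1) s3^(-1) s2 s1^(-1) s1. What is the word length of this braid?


The word length counts the number of generators (including inverses).
Listing each generator: s3, s2^(-1), s2^(-1), s3^(-1), s2^(-1), s3^(-1), s2, s1^(-1), s1
There are 9 generators in this braid word.

9


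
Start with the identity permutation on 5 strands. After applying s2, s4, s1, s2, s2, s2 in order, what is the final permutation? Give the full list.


Starting with identity [1, 2, 3, 4, 5].
Apply generators in sequence:
  After s2: [1, 3, 2, 4, 5]
  After s4: [1, 3, 2, 5, 4]
  After s1: [3, 1, 2, 5, 4]
  After s2: [3, 2, 1, 5, 4]
  After s2: [3, 1, 2, 5, 4]
  After s2: [3, 2, 1, 5, 4]
Final permutation: [3, 2, 1, 5, 4]

[3, 2, 1, 5, 4]


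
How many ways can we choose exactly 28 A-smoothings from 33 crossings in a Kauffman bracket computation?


We choose which 28 of 33 crossings get A-smoothings.
C(33, 28) = 33! / (28! * 5!)
= 237336

237336


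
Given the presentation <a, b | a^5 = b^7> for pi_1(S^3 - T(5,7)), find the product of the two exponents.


The relation is a^5 = b^7.
Product of exponents = 5 * 7
= 35

35


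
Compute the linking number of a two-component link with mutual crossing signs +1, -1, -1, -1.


Step 1: Count positive crossings: 1
Step 2: Count negative crossings: 3
Step 3: Sum of signs = 1 - 3 = -2
Step 4: Linking number = sum/2 = -2/2 = -1

-1


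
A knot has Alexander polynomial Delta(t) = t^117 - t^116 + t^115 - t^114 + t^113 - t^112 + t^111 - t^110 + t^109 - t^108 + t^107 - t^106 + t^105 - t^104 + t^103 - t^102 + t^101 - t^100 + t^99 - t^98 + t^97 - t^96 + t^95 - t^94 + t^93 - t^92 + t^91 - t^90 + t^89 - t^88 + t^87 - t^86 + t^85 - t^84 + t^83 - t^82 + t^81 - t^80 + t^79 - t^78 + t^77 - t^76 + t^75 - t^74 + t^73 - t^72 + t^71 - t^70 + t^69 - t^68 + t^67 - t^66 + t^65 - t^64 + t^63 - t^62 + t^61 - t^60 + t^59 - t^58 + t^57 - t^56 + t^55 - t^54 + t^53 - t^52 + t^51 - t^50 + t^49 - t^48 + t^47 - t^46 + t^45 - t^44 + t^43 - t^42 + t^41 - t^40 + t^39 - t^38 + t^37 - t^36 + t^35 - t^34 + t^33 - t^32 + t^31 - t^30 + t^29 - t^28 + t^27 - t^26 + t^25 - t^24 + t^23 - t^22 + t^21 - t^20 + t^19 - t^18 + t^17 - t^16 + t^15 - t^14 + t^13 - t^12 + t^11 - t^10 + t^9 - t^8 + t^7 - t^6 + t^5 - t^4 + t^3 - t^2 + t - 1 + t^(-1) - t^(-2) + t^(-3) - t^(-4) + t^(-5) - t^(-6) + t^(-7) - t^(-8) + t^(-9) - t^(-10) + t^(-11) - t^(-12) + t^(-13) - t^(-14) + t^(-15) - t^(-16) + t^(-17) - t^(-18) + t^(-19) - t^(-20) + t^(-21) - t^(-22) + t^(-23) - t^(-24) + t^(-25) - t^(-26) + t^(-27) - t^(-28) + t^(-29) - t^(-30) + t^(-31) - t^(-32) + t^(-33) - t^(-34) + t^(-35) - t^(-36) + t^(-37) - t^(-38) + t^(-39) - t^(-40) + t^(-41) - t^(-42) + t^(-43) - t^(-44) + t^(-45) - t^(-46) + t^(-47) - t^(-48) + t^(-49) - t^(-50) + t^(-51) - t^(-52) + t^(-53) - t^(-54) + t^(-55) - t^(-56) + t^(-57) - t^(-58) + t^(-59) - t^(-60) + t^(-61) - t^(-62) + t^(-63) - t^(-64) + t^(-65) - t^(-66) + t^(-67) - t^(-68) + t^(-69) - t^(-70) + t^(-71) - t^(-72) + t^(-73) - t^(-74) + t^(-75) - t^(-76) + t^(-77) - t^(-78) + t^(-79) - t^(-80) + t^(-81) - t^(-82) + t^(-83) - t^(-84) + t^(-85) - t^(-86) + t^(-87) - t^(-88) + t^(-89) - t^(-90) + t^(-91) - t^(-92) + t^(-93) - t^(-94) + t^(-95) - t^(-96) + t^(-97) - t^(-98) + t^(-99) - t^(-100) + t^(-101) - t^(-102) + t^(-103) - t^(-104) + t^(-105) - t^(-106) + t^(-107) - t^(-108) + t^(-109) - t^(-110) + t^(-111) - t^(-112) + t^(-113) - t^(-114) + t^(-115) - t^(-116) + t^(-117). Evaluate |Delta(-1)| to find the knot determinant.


Step 1: The polynomial has 235 terms with alternating signs, exponents from 117 down to -117.
Step 2: Substitute t = -1. The i-th term has coefficient (-1)^i and exponent (m-i),
  so its value is (-1)^i * (-1)^(m-i) = (-1)^m = -1 for every i.
Step 3: All 235 terms equal -1, so Delta(-1) = 235 * (-1) = -235
Step 4: |Delta(-1)| = 235

235
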